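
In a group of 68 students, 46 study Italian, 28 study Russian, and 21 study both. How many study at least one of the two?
|A∪B| = |A| + |B| - |A∩B| = 46 + 28 - 21 = 53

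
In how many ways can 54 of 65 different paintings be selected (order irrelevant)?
C(65,54) = 65!/(54!×11!) = 895068996640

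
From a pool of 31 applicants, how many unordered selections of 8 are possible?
C(31,8) = 31!/(8!×23!) = 7888725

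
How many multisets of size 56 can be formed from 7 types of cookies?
C(56+7-1, 7-1) = C(62, 6) = 61474519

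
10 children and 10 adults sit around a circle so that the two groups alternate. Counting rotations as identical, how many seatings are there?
Fix one of the children: (10-1)! ways for the remaining children, × 10! ways for the adults = 362880 × 3628800 = 1316818944000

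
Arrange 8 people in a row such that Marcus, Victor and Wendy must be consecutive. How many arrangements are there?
Treat the 3 as one block: (8-3+1)! × 3! = 720 × 6 = 4320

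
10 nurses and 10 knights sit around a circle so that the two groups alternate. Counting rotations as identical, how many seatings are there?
Fix one of the nurses: (10-1)! ways for the remaining nurses, × 10! ways for the knights = 362880 × 3628800 = 1316818944000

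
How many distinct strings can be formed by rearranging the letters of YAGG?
4! / (1! × 2! × 1!) = 12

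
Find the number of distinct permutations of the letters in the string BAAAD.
5! / (3! × 1! × 1!) = 20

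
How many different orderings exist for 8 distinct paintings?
8! = 40320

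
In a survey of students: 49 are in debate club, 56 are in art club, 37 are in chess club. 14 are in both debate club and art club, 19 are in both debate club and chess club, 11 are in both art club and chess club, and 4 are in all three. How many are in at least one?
|A∪B∪C| = 49+56+37-14-19-11+4 = 102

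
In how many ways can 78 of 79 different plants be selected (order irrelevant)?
C(79,78) = 79!/(78!×1!) = 79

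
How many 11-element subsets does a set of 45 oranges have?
C(45,11) = 45!/(11!×34!) = 10150595910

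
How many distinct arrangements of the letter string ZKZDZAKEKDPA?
12! / (1! × 1! × 2! × 2! × 3! × 3!) = 3326400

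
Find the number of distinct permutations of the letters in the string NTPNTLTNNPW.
11! / (3! × 2! × 4! × 1! × 1!) = 138600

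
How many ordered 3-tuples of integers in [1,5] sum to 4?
Coefficient of x^4 in (x + x² + ... + x^5)^3. By inclusion-exclusion on dice exceeding 5: Σ_j (-1)^j C(3,j)·C(4-1-5j, 2) = C(3,0)·C(3,2) = 1·3 = 3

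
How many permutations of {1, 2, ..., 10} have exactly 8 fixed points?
Choose the 8 fixed points C(10,8) = 45, derange the rest: !2 = Σ_{j=0}^{2} (-1)^j·2!/j! = 2 - 2 + 1 = 1. Product = 45 × 1 = 45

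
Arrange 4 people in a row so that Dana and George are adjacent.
Treat as block: (4-1)! × 2! = 6 × 2 = 12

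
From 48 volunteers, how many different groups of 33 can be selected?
C(48,33) = 48!/(33!×15!) = 1093260079344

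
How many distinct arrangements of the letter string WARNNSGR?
8! / (2! × 1! × 1! × 2! × 1! × 1!) = 10080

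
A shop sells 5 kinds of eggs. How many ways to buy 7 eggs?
C(7+5-1, 5-1) = C(11, 4) = 330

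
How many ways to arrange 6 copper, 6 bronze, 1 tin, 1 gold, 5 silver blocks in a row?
19! / (6! × 6! × 1! × 1! × 5!) = 1955457504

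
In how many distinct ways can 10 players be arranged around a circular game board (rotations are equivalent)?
Circular: fix one position, arrange the rest. (10-1)! = 362880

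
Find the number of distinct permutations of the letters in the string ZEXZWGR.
7! / (1! × 1! × 1! × 1! × 1! × 2!) = 2520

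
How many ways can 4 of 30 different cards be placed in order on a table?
P(30,4) = 30!/(30-4)! = 657720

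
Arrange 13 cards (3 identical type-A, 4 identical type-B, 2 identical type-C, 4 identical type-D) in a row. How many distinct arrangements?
13! / (3! × 4! × 2! × 4!) = 900900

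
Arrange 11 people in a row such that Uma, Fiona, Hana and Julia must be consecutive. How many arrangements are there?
Treat the 4 as one block: (11-4+1)! × 4! = 40320 × 24 = 967680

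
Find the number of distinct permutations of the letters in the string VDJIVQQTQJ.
10! / (1! × 2! × 1! × 2! × 1! × 3!) = 151200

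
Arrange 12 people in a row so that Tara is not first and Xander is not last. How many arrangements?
By inclusion-exclusion: 12! - 2×(12-1)! + (12-2)! = 479001600 - 79833600 + 3628800 = 402796800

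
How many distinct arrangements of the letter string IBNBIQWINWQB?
12! / (3! × 2! × 3! × 2! × 2!) = 1663200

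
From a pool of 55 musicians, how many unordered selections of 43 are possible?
C(55,43) = 55!/(43!×12!) = 438729741450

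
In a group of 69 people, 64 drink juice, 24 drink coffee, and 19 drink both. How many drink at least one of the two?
|A∪B| = |A| + |B| - |A∩B| = 64 + 24 - 19 = 69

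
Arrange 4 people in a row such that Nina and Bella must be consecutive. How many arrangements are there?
Treat the 2 as one block: (4-2+1)! × 2! = 6 × 2 = 12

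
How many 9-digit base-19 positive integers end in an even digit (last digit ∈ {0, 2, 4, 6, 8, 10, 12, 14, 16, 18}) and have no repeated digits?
Last∈{0,2,4,6,8,10,12,14,16,18}. Last=0: 1764322560. Last nonzero: 9×17×P(17,7) = 14996741760. Total = 16761064320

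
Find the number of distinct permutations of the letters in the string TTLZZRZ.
7! / (1! × 2! × 3! × 1!) = 420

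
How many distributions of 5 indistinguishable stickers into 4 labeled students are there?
C(5+4-1, 4-1) = C(8, 3) = 56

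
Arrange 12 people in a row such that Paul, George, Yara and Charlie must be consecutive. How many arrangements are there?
Treat the 4 as one block: (12-4+1)! × 4! = 362880 × 24 = 8709120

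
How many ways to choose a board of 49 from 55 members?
C(55,49) = 55!/(49!×6!) = 28989675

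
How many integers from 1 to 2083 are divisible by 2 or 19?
⌊2083/2⌋ + ⌊2083/19⌋ - ⌊2083/38⌋ = 1041 + 109 - 54 = 1096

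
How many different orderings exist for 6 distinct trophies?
6! = 720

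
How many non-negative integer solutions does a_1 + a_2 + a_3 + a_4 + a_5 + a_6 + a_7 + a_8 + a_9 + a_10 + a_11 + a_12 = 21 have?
C(21+12-1, 12-1) = C(32, 11) = 129024480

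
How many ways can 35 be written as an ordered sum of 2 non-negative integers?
C(35+2-1, 2-1) = C(36, 1) = 36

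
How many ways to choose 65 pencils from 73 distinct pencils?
C(73,65) = 73!/(65!×8!) = 13442126049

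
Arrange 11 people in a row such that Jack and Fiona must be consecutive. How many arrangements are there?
Treat the 2 as one block: (11-2+1)! × 2! = 3628800 × 2 = 7257600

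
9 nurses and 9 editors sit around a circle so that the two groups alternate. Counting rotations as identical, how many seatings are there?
Fix one of the nurses: (9-1)! ways for the remaining nurses, × 9! ways for the editors = 40320 × 362880 = 14631321600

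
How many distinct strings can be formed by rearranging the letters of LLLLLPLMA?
9! / (6! × 1! × 1! × 1!) = 504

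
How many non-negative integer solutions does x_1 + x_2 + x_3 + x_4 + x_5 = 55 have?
C(55+5-1, 5-1) = C(59, 4) = 455126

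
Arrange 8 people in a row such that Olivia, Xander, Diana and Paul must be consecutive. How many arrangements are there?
Treat the 4 as one block: (8-4+1)! × 4! = 120 × 24 = 2880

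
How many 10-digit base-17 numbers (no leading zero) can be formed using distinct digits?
First digit: 16 choices (nonzero). Then descending: 16 × 16 × 15 × 14 × 13 × 12 × 11 × 10 × 9 × 8 = 66421555200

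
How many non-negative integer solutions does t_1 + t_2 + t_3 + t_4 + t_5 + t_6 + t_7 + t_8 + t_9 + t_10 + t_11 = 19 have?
C(19+11-1, 11-1) = C(29, 10) = 20030010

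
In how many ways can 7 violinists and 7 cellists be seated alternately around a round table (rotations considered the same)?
Fix one of the violinists: (7-1)! ways for the remaining violinists, × 7! ways for the cellists = 720 × 5040 = 3628800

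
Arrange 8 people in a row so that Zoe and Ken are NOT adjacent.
Total - adjacent = 8! - (8-1)!×2 = 40320 - 10080 = 30240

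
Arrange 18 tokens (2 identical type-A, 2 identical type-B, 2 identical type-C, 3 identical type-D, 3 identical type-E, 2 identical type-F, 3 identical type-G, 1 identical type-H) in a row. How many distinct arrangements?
18! / (2! × 2! × 2! × 3! × 3! × 2! × 3! × 1!) = 1852538688000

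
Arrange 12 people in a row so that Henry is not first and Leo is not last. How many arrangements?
By inclusion-exclusion: 12! - 2×(12-1)! + (12-2)! = 479001600 - 79833600 + 3628800 = 402796800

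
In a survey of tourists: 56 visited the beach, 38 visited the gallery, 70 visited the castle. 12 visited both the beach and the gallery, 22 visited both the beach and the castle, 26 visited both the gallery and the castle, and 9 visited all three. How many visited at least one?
|A∪B∪C| = 56+38+70-12-22-26+9 = 113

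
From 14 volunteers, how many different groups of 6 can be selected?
C(14,6) = 14!/(6!×8!) = 3003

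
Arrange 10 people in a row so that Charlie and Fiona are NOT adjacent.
Total - adjacent = 10! - (10-1)!×2 = 3628800 - 725760 = 2903040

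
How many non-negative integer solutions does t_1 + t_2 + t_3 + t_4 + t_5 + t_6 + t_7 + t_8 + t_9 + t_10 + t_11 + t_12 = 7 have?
C(7+12-1, 12-1) = C(18, 11) = 31824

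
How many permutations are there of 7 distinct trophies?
7! = 5040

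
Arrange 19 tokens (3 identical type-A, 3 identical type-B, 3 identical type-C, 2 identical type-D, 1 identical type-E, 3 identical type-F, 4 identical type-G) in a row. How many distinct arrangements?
19! / (3! × 3! × 3! × 2! × 1! × 3! × 4!) = 1955457504000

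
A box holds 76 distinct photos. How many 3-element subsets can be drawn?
C(76,3) = 76!/(3!×73!) = 70300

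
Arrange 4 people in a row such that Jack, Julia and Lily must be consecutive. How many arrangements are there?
Treat the 3 as one block: (4-3+1)! × 3! = 2 × 6 = 12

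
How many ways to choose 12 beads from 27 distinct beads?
C(27,12) = 27!/(12!×15!) = 17383860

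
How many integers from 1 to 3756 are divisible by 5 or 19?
⌊3756/5⌋ + ⌊3756/19⌋ - ⌊3756/95⌋ = 751 + 197 - 39 = 909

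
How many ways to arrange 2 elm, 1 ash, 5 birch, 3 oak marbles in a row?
11! / (2! × 1! × 5! × 3!) = 27720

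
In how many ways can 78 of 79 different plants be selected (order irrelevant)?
C(79,78) = 79!/(78!×1!) = 79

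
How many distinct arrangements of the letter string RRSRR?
5! / (4! × 1!) = 5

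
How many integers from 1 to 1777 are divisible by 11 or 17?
⌊1777/11⌋ + ⌊1777/17⌋ - ⌊1777/187⌋ = 161 + 104 - 9 = 256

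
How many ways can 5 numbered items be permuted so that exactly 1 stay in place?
Choose the 1 fixed point C(5,1) = 5, derange the rest: !4 = Σ_{j=0}^{4} (-1)^j·4!/j! = 24 - 24 + 12 - 4 + 1 = 9. Product = 5 × 9 = 45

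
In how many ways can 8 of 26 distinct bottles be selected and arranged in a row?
P(26,8) = 26!/(26-8)! = 62990928000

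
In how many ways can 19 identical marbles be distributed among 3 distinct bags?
C(19+3-1, 3-1) = C(21, 2) = 210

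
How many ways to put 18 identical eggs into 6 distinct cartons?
C(18+6-1, 6-1) = C(23, 5) = 33649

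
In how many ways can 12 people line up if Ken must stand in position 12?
Fix one position: (12-1)! = 39916800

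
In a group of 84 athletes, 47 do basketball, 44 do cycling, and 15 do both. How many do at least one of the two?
|A∪B| = |A| + |B| - |A∩B| = 47 + 44 - 15 = 76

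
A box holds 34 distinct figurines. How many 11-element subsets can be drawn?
C(34,11) = 34!/(11!×23!) = 286097760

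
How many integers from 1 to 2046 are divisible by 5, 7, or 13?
⌊2046/5⌋+⌊2046/7⌋+⌊2046/13⌋ - ⌊2046/35⌋-⌊2046/65⌋-⌊2046/91⌋ + ⌊2046/455⌋ = 409+292+157 - 58-31-22 + 4 = 751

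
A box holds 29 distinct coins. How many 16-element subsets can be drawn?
C(29,16) = 29!/(16!×13!) = 67863915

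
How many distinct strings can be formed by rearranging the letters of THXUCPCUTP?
10! / (1! × 1! × 2! × 2! × 2! × 2!) = 226800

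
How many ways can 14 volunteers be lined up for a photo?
14! = 87178291200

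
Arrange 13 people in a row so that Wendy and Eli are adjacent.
Treat as block: (13-1)! × 2! = 479001600 × 2 = 958003200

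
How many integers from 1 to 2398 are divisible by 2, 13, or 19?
⌊2398/2⌋+⌊2398/13⌋+⌊2398/19⌋ - ⌊2398/26⌋-⌊2398/38⌋-⌊2398/247⌋ + ⌊2398/494⌋ = 1199+184+126 - 92-63-9 + 4 = 1349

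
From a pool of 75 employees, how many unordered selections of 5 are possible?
C(75,5) = 75!/(5!×70!) = 17259390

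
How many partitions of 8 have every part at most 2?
Let r_j(i) = number of partitions of i into parts ≤ j, for i = 0..8. r_1(i) = 1 for all i; r_j(i) = r_{j-1}(i) + r_j(i-j). Rows j = 2..2: ≤2: 1 1 2 2 3 3 4 4 5. r_2(8) = 5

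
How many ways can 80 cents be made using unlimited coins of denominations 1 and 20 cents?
Coefficient of x^80 in 1/(1-x^1) · 1/(1-x^20). Use j coins of 20 for j = 0..⌊80/20⌋ = 4, the rest in 1s: 4 + 1 = 5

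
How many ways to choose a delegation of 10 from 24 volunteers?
C(24,10) = 24!/(10!×14!) = 1961256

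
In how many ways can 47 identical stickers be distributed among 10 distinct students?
C(47+10-1, 10-1) = C(56, 9) = 7575968400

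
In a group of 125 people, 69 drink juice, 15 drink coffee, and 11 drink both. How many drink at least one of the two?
|A∪B| = |A| + |B| - |A∩B| = 69 + 15 - 11 = 73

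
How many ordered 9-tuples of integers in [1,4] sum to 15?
Coefficient of x^15 in (x + x² + ... + x^4)^9. By inclusion-exclusion on dice exceeding 4: Σ_j (-1)^j C(9,j)·C(15-1-4j, 8) = C(9,0)·C(14,8) - C(9,1)·C(10,8) = 1·3003 - 9·45 = 2598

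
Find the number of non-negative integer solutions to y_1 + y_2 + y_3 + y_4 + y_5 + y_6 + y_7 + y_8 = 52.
C(52+8-1, 8-1) = C(59, 7) = 341149446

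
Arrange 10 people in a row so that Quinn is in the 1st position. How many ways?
Fix one position: (10-1)! = 362880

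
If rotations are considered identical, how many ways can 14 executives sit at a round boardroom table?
Circular: fix one position, arrange the rest. (14-1)! = 6227020800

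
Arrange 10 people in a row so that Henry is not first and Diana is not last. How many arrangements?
By inclusion-exclusion: 10! - 2×(10-1)! + (10-2)! = 3628800 - 725760 + 40320 = 2943360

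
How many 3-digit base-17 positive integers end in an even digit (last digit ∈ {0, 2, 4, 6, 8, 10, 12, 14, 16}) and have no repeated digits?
Last∈{0,2,4,6,8,10,12,14,16}. Last=0: 240. Last nonzero: 8×15×P(15,1) = 1800. Total = 2040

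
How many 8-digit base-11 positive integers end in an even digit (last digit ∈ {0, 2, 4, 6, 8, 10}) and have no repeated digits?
Last∈{0,2,4,6,8,10}. Last=0: 604800. Last nonzero: 5×9×P(9,6) = 2721600. Total = 3326400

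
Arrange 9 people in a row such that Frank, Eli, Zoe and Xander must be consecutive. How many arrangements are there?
Treat the 4 as one block: (9-4+1)! × 4! = 720 × 24 = 17280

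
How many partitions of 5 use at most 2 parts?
By conjugation, equals partitions of 5 into parts ≤ 2. Let r_j(i) = number of partitions of i into parts ≤ j, for i = 0..5. r_1(i) = 1 for all i; r_j(i) = r_{j-1}(i) + r_j(i-j). Rows j = 2..2: ≤2: 1 1 2 2 3 3. r_2(5) = 3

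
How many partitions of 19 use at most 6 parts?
By conjugation, equals partitions of 19 into parts ≤ 6. Let r_j(i) = number of partitions of i into parts ≤ j, for i = 0..19. r_1(i) = 1 for all i; r_j(i) = r_{j-1}(i) + r_j(i-j). Rows j = 2..6: ≤2: 1 1 2 2 3 3 4 4 5 5 6 6 7 7 8 8 9 9 10 10; ≤3: 1 1 2 3 4 5 7 8 10 12 14 16 19 21 24 27 30 33 37 40; ≤4: 1 1 2 3 5 6 9 11 15 18 23 27 34 39 47 54 64 72 84 94; ≤5: 1 1 2 3 5 7 10 13 18 23 30 37 47 57 70 84 101 119 141 164; ≤6: 1 1 2 3 5 7 11 14 20 26 35 44 58 71 90 110 136 163 199 235. r_6(19) = 235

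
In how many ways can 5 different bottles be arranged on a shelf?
5! = 120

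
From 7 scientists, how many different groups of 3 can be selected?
C(7,3) = 7!/(3!×4!) = 35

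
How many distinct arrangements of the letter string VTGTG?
5! / (2! × 2! × 1!) = 30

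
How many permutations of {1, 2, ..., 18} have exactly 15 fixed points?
Choose the 15 fixed points C(18,15) = 816, derange the rest: !3 = Σ_{j=0}^{3} (-1)^j·3!/j! = 6 - 6 + 3 - 1 = 2. Product = 816 × 2 = 1632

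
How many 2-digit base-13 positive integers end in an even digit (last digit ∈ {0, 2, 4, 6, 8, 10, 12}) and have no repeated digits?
Last∈{0,2,4,6,8,10,12}. Last=0: 12. Last nonzero: 6×11×P(11,0) = 66. Total = 78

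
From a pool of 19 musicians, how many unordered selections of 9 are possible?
C(19,9) = 19!/(9!×10!) = 92378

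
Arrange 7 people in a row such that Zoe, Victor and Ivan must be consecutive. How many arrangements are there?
Treat the 3 as one block: (7-3+1)! × 3! = 120 × 6 = 720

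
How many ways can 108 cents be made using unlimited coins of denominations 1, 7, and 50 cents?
Coefficient of x^108 in 1/(1-x^1) · 1/(1-x^7) · 1/(1-x^50). Case on j = number of 50-cent coins (j = 0..2); remainder r = 108 - 50j is made from {1,7} in ⌊r/7⌋+1 ways. r = 108, 58, 8 → 16 + 9 + 2 = 27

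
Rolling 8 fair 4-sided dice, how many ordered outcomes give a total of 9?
Coefficient of x^9 in (x + x² + ... + x^4)^8. By inclusion-exclusion on dice exceeding 4: Σ_j (-1)^j C(8,j)·C(9-1-4j, 7) = C(8,0)·C(8,7) = 1·8 = 8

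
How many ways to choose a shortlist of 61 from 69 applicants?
C(69,61) = 69!/(61!×8!) = 8361453672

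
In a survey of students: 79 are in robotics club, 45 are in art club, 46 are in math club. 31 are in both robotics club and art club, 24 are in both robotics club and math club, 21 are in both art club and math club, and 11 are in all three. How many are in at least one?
|A∪B∪C| = 79+45+46-31-24-21+11 = 105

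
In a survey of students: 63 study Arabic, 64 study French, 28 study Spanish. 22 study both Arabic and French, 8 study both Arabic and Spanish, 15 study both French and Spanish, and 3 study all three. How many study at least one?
|A∪B∪C| = 63+64+28-22-8-15+3 = 113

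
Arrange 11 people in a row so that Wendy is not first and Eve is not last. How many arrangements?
By inclusion-exclusion: 11! - 2×(11-1)! + (11-2)! = 39916800 - 7257600 + 362880 = 33022080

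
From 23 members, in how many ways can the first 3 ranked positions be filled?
P(23,3) = 23!/(23-3)! = 10626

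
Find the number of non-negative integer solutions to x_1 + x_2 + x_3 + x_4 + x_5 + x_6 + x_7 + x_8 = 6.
C(6+8-1, 8-1) = C(13, 7) = 1716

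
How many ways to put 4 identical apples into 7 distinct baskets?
C(4+7-1, 7-1) = C(10, 6) = 210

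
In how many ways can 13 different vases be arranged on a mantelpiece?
13! = 6227020800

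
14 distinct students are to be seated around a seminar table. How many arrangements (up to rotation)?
Circular: fix one position, arrange the rest. (14-1)! = 6227020800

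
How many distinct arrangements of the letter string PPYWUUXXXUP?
11! / (3! × 3! × 1! × 3! × 1!) = 184800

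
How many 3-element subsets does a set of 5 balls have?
C(5,3) = 5!/(3!×2!) = 10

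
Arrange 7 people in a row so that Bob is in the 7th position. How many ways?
Fix one position: (7-1)! = 720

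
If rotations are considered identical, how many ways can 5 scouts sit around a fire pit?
Circular: fix one position, arrange the rest. (5-1)! = 24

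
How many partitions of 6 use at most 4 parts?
By conjugation, equals partitions of 6 into parts ≤ 4. Let r_j(i) = number of partitions of i into parts ≤ j, for i = 0..6. r_1(i) = 1 for all i; r_j(i) = r_{j-1}(i) + r_j(i-j). Rows j = 2..4: ≤2: 1 1 2 2 3 3 4; ≤3: 1 1 2 3 4 5 7; ≤4: 1 1 2 3 5 6 9. r_4(6) = 9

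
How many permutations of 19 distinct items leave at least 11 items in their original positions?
Exactly j fixed points: C(19,j)·!(19-j); sum over j ≥ 11 (derangement numbers via !m = (m-1)·(!(m-1) + !(m-2)): !0..!8 = 1, 0, 1, 2, 9, 44, 265, 1854, 14833). Σ_{j=11}^{19} C(19,j)·!(19-j) = C(19,11)·!8 + C(19,12)·!7 + C(19,13)·!6 + C(19,14)·!5 + C(19,15)·!4 + C(19,16)·!3 + C(19,17)·!2 + C(19,18)·!1 + C(19,19)·!0 = 75582·14833 + 50388·1854 + 27132·265 + 11628·44 + 3876·9 + 969·2 + 171·1 + 19·0 + 1·1 = 1222265764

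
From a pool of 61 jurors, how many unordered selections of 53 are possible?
C(61,53) = 61!/(53!×8!) = 2944827765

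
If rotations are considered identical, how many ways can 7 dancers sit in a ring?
Circular: fix one position, arrange the rest. (7-1)! = 720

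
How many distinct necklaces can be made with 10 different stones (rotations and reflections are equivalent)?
(10-1)!/2 = 362880/2 = 181440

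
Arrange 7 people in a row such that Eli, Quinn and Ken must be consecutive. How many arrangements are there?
Treat the 3 as one block: (7-3+1)! × 3! = 120 × 6 = 720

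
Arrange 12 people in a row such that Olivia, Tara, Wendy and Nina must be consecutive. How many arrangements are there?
Treat the 4 as one block: (12-4+1)! × 4! = 362880 × 24 = 8709120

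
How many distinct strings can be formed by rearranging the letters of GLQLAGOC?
8! / (2! × 1! × 1! × 1! × 2! × 1!) = 10080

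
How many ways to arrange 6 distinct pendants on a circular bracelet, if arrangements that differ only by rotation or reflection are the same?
(6-1)!/2 = 120/2 = 60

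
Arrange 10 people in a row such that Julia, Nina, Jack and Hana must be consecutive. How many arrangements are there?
Treat the 4 as one block: (10-4+1)! × 4! = 5040 × 24 = 120960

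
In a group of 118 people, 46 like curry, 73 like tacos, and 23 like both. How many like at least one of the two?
|A∪B| = |A| + |B| - |A∩B| = 46 + 73 - 23 = 96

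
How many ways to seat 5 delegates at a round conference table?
Circular: fix one position, arrange the rest. (5-1)! = 24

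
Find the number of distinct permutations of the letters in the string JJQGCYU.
7! / (1! × 1! × 1! × 2! × 1! × 1!) = 2520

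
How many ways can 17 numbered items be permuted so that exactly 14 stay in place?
Choose the 14 fixed points C(17,14) = 680, derange the rest: !3 = Σ_{j=0}^{3} (-1)^j·3!/j! = 6 - 6 + 3 - 1 = 2. Product = 680 × 2 = 1360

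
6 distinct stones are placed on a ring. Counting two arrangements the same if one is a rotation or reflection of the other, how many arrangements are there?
(6-1)!/2 = 120/2 = 60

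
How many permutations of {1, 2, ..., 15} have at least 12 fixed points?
Exactly j fixed points: C(15,j)·!(15-j); sum over j ≥ 12 (derangement numbers via !m = (m-1)·(!(m-1) + !(m-2)): !0..!3 = 1, 0, 1, 2). Σ_{j=12}^{15} C(15,j)·!(15-j) = C(15,12)·!3 + C(15,13)·!2 + C(15,14)·!1 + C(15,15)·!0 = 455·2 + 105·1 + 15·0 + 1·1 = 1016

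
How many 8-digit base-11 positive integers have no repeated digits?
First digit: 10 choices (nonzero). Then descending: 10 × 10 × 9 × 8 × 7 × 6 × 5 × 4 = 6048000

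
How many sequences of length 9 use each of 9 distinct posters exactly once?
9! = 362880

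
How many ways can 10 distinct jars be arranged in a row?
10! = 3628800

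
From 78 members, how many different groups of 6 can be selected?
C(78,6) = 78!/(6!×72!) = 256851595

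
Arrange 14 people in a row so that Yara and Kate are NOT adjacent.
Total - adjacent = 14! - (14-1)!×2 = 87178291200 - 12454041600 = 74724249600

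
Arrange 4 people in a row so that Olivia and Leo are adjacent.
Treat as block: (4-1)! × 2! = 6 × 2 = 12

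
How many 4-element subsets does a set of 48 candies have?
C(48,4) = 48!/(4!×44!) = 194580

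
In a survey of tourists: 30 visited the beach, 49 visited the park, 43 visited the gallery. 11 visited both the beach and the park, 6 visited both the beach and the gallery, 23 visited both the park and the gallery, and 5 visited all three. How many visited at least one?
|A∪B∪C| = 30+49+43-11-6-23+5 = 87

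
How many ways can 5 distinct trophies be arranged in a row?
5! = 120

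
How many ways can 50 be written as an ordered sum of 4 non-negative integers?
C(50+4-1, 4-1) = C(53, 3) = 23426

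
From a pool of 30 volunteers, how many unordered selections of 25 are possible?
C(30,25) = 30!/(25!×5!) = 142506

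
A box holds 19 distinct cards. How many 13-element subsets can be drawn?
C(19,13) = 19!/(13!×6!) = 27132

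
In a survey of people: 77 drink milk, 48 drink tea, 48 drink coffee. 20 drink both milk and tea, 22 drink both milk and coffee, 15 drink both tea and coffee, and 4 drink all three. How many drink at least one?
|A∪B∪C| = 77+48+48-20-22-15+4 = 120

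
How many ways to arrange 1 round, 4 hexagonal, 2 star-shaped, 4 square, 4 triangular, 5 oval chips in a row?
20! / (1! × 4! × 2! × 4! × 4! × 5!) = 733296564000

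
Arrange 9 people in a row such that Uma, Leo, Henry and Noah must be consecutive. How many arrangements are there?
Treat the 4 as one block: (9-4+1)! × 4! = 720 × 24 = 17280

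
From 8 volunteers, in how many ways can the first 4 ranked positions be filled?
P(8,4) = 8!/(8-4)! = 1680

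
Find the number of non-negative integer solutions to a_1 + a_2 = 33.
C(33+2-1, 2-1) = C(34, 1) = 34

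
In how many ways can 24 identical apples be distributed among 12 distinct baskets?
C(24+12-1, 12-1) = C(35, 11) = 417225900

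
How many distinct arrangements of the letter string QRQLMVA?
7! / (2! × 1! × 1! × 1! × 1! × 1!) = 2520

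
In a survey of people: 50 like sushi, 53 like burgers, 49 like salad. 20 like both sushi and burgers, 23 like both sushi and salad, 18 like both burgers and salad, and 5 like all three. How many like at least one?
|A∪B∪C| = 50+53+49-20-23-18+5 = 96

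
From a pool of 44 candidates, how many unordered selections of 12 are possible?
C(44,12) = 44!/(12!×32!) = 21090682613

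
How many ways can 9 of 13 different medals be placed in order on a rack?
P(13,9) = 13!/(13-9)! = 259459200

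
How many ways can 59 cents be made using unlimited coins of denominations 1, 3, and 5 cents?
Coefficient of x^59 in 1/(1-x^1) · 1/(1-x^3) · 1/(1-x^5). Case on j = number of 5-cent coins (j = 0..11); remainder r = 59 - 5j is made from {1,3} in ⌊r/3⌋+1 ways. r = 59, 54, 49, 44, 39, 34, 29, 24, 19, 14, 9, 4 → 20 + 19 + 17 + 15 + 14 + 12 + 10 + 9 + 7 + 5 + 4 + 2 = 134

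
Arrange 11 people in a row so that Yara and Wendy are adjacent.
Treat as block: (11-1)! × 2! = 3628800 × 2 = 7257600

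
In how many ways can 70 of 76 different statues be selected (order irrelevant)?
C(76,70) = 76!/(70!×6!) = 218618940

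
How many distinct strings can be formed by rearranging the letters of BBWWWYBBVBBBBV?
14! / (1! × 8! × 3! × 2!) = 180180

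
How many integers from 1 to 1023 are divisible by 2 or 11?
⌊1023/2⌋ + ⌊1023/11⌋ - ⌊1023/22⌋ = 511 + 93 - 46 = 558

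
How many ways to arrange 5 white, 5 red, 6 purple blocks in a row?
16! / (5! × 5! × 6!) = 2018016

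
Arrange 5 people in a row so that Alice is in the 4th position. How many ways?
Fix one position: (5-1)! = 24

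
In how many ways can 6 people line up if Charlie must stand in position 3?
Fix one position: (6-1)! = 120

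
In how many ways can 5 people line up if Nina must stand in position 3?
Fix one position: (5-1)! = 24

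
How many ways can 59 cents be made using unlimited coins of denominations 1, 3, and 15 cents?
Coefficient of x^59 in 1/(1-x^1) · 1/(1-x^3) · 1/(1-x^15). Case on j = number of 15-cent coins (j = 0..3); remainder r = 59 - 15j is made from {1,3} in ⌊r/3⌋+1 ways. r = 59, 44, 29, 14 → 20 + 15 + 10 + 5 = 50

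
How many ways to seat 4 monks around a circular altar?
Circular: fix one position, arrange the rest. (4-1)! = 6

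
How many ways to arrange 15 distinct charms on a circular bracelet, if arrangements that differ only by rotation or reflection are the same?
(15-1)!/2 = 87178291200/2 = 43589145600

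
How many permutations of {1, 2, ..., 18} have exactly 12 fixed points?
Choose the 12 fixed points C(18,12) = 18564, derange the rest: !6 = Σ_{j=0}^{6} (-1)^j·6!/j! = 720 - 720 + 360 - 120 + 30 - 6 + 1 = 265. Product = 18564 × 265 = 4919460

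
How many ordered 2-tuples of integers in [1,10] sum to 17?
Coefficient of x^17 in (x + x² + ... + x^10)^2. By inclusion-exclusion on dice exceeding 10: Σ_j (-1)^j C(2,j)·C(17-1-10j, 1) = C(2,0)·C(16,1) - C(2,1)·C(6,1) = 1·16 - 2·6 = 4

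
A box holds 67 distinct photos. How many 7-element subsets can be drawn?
C(67,7) = 67!/(7!×60!) = 869648208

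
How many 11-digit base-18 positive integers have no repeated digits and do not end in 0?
Last digit: 17 nonzero choices. First digit: 16 (nonzero, ≠last). Middle 9: P(16,9) = 4151347200. Total = 1129166438400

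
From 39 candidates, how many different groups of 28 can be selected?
C(39,28) = 39!/(28!×11!) = 1676056044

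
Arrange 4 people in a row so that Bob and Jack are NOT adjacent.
Total - adjacent = 4! - (4-1)!×2 = 24 - 12 = 12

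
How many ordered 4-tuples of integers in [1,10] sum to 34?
Coefficient of x^34 in (x + x² + ... + x^10)^4. By inclusion-exclusion on dice exceeding 10: Σ_j (-1)^j C(4,j)·C(34-1-10j, 3) = C(4,0)·C(33,3) - C(4,1)·C(23,3) + C(4,2)·C(13,3) - C(4,3)·C(3,3) = 1·5456 - 4·1771 + 6·286 - 4·1 = 84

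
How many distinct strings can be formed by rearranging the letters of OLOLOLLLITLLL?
13! / (3! × 1! × 8! × 1!) = 25740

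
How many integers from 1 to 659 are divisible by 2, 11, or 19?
⌊659/2⌋+⌊659/11⌋+⌊659/19⌋ - ⌊659/22⌋-⌊659/38⌋-⌊659/209⌋ + ⌊659/418⌋ = 329+59+34 - 29-17-3 + 1 = 374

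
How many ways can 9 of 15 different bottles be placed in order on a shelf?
P(15,9) = 15!/(15-9)! = 1816214400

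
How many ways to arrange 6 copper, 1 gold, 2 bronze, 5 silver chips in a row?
14! / (6! × 1! × 2! × 5!) = 504504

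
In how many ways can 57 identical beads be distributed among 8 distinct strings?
C(57+8-1, 8-1) = C(64, 7) = 621216192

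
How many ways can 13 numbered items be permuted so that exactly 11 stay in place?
Choose the 11 fixed points C(13,11) = 78, derange the rest: !2 = Σ_{j=0}^{2} (-1)^j·2!/j! = 2 - 2 + 1 = 1. Product = 78 × 1 = 78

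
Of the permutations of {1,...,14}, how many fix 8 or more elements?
Exactly j fixed points: C(14,j)·!(14-j); sum over j ≥ 8 (derangement numbers via !m = (m-1)·(!(m-1) + !(m-2)): !0..!6 = 1, 0, 1, 2, 9, 44, 265). Σ_{j=8}^{14} C(14,j)·!(14-j) = C(14,8)·!6 + C(14,9)·!5 + C(14,10)·!4 + C(14,11)·!3 + C(14,12)·!2 + C(14,13)·!1 + C(14,14)·!0 = 3003·265 + 2002·44 + 1001·9 + 364·2 + 91·1 + 14·0 + 1·1 = 893712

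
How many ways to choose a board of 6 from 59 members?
C(59,6) = 59!/(6!×53!) = 45057474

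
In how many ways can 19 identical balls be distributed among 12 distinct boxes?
C(19+12-1, 12-1) = C(30, 11) = 54627300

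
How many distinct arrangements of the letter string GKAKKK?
6! / (1! × 1! × 4!) = 30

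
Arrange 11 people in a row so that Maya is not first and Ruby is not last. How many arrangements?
By inclusion-exclusion: 11! - 2×(11-1)! + (11-2)! = 39916800 - 7257600 + 362880 = 33022080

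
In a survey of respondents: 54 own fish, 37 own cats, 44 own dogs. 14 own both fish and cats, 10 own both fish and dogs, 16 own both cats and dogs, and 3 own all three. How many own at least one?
|A∪B∪C| = 54+37+44-14-10-16+3 = 98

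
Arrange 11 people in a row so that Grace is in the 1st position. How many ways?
Fix one position: (11-1)! = 3628800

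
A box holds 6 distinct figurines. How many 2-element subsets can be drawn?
C(6,2) = 6!/(2!×4!) = 15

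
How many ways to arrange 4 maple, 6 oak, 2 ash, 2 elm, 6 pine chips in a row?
20! / (4! × 6! × 2! × 2! × 6!) = 48886437600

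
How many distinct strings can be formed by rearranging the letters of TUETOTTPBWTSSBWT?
16! / (6! × 1! × 2! × 1! × 1! × 2! × 2! × 1!) = 3632428800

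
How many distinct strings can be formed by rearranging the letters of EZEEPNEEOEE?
11! / (7! × 1! × 1! × 1! × 1!) = 7920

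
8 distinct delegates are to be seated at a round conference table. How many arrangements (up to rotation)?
Circular: fix one position, arrange the rest. (8-1)! = 5040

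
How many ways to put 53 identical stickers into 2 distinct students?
C(53+2-1, 2-1) = C(54, 1) = 54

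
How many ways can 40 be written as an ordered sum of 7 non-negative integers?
C(40+7-1, 7-1) = C(46, 6) = 9366819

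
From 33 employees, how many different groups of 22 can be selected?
C(33,22) = 33!/(22!×11!) = 193536720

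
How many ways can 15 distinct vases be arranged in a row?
15! = 1307674368000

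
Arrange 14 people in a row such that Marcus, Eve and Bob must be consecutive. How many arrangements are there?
Treat the 3 as one block: (14-3+1)! × 3! = 479001600 × 6 = 2874009600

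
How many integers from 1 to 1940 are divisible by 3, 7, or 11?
⌊1940/3⌋+⌊1940/7⌋+⌊1940/11⌋ - ⌊1940/21⌋-⌊1940/33⌋-⌊1940/77⌋ + ⌊1940/231⌋ = 646+277+176 - 92-58-25 + 8 = 932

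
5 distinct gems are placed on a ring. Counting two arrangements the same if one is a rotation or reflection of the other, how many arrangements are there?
(5-1)!/2 = 24/2 = 12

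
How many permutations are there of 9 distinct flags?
9! = 362880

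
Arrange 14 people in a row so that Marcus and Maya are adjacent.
Treat as block: (14-1)! × 2! = 6227020800 × 2 = 12454041600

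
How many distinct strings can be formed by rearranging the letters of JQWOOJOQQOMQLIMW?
16! / (4! × 2! × 4! × 1! × 2! × 1! × 2!) = 4540536000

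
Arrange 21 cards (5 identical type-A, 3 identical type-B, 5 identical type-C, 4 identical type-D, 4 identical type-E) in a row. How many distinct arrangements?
21! / (5! × 3! × 5! × 4! × 4!) = 1026615189600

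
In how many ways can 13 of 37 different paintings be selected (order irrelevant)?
C(37,13) = 37!/(13!×24!) = 3562467300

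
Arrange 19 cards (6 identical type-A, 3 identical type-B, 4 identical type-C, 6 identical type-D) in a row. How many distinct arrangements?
19! / (6! × 3! × 4! × 6!) = 1629547920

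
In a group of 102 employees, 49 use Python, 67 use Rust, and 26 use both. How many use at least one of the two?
|A∪B| = |A| + |B| - |A∩B| = 49 + 67 - 26 = 90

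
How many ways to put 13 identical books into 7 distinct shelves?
C(13+7-1, 7-1) = C(19, 6) = 27132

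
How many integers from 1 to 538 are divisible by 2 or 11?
⌊538/2⌋ + ⌊538/11⌋ - ⌊538/22⌋ = 269 + 48 - 24 = 293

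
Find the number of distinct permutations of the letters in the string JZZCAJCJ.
8! / (2! × 3! × 2! × 1!) = 1680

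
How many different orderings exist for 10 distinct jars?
10! = 3628800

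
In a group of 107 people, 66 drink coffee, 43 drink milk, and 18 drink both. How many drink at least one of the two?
|A∪B| = |A| + |B| - |A∩B| = 66 + 43 - 18 = 91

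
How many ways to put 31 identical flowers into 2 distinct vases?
C(31+2-1, 2-1) = C(32, 1) = 32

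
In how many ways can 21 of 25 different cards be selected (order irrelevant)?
C(25,21) = 25!/(21!×4!) = 12650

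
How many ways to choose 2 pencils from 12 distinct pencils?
C(12,2) = 12!/(2!×10!) = 66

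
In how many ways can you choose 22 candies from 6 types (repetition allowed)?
C(22+6-1, 6-1) = C(27, 5) = 80730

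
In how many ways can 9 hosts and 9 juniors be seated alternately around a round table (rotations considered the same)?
Fix one of the hosts: (9-1)! ways for the remaining hosts, × 9! ways for the juniors = 40320 × 362880 = 14631321600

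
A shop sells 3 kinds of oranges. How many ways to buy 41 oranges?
C(41+3-1, 3-1) = C(43, 2) = 903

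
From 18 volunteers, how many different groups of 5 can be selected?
C(18,5) = 18!/(5!×13!) = 8568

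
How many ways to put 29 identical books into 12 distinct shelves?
C(29+12-1, 12-1) = C(40, 11) = 2311801440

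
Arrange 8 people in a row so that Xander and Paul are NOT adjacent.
Total - adjacent = 8! - (8-1)!×2 = 40320 - 10080 = 30240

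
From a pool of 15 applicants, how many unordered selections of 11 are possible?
C(15,11) = 15!/(11!×4!) = 1365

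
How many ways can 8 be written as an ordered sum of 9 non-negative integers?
C(8+9-1, 9-1) = C(16, 8) = 12870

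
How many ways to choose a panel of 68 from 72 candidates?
C(72,68) = 72!/(68!×4!) = 1028790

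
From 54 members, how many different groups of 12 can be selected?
C(54,12) = 54!/(12!×42!) = 343006888770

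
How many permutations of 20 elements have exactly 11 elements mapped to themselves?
Choose the 11 fixed points C(20,11) = 167960, derange the rest: !9 = Σ_{j=0}^{9} (-1)^j·9!/j! = 362880 - 362880 + 181440 - 60480 + 15120 - 3024 + 504 - 72 + 9 - 1 = 133496. Product = 167960 × 133496 = 22421988160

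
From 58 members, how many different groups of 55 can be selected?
C(58,55) = 58!/(55!×3!) = 30856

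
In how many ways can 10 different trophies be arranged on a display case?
10! = 3628800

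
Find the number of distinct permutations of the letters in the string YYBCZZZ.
7! / (2! × 1! × 3! × 1!) = 420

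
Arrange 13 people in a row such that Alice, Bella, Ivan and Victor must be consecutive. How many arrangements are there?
Treat the 4 as one block: (13-4+1)! × 4! = 3628800 × 24 = 87091200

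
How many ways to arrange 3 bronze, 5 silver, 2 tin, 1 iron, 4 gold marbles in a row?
15! / (3! × 5! × 2! × 1! × 4!) = 37837800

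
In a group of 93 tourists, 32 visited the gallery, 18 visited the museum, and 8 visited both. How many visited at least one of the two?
|A∪B| = |A| + |B| - |A∩B| = 32 + 18 - 8 = 42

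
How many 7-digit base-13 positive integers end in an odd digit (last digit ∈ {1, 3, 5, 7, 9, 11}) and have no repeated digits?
Last∈{1,3,5,7,9,11}. Last=0: 0. Last nonzero: 6×11×P(11,5) = 3659040. Total = 3659040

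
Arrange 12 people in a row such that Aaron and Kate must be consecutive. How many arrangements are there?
Treat the 2 as one block: (12-2+1)! × 2! = 39916800 × 2 = 79833600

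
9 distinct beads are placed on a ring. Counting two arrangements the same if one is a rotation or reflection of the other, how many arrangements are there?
(9-1)!/2 = 40320/2 = 20160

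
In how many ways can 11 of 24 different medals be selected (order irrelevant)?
C(24,11) = 24!/(11!×13!) = 2496144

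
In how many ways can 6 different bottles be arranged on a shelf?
6! = 720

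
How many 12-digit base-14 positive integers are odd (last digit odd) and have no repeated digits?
Last∈{1,3,5,7,9,11,13}. Last=0: 0. Last nonzero: 7×12×P(12,10) = 20118067200. Total = 20118067200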